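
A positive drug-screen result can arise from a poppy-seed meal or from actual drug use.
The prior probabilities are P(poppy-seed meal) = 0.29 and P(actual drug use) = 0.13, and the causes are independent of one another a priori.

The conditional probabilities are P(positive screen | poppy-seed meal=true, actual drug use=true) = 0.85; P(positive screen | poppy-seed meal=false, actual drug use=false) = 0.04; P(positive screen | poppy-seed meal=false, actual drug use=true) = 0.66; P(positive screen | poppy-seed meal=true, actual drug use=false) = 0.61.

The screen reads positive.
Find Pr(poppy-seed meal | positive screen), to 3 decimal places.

Pr(poppy-seed meal | positive screen) ≈ 0.685

P(positive screen) = 0.04*0.71*0.87 + 0.66*0.71*0.13 + 0.61*0.29*0.87 + 0.85*0.29*0.13 = 0.024708 + 0.060918 + 0.153903 + 0.032045 = 0.271574
Of this, 0.185948 comes from 0.153903 + 0.032045 (the poppy-seed meal=true cases).
P(poppy-seed meal | positive screen) = 0.185948 / 0.271574 ≈ 0.685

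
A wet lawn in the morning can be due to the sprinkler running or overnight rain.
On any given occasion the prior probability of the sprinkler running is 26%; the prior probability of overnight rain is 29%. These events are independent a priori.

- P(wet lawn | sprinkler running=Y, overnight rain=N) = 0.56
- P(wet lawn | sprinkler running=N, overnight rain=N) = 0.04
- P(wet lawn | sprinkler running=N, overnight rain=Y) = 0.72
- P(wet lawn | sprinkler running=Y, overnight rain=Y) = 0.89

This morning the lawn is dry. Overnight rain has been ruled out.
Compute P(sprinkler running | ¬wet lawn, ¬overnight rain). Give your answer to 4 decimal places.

Weight on sprinkler running=true, given the evidence: 0.44×0.26 = 0.114400
Normalizer over all consistent configurations: 0.96×0.74 + 0.44×0.26 = 0.824800
P(sprinkler running | ¬wet lawn, ¬overnight rain) = 0.114400/0.824800 ≈ 0.1387

P(sprinkler running | ¬wet lawn, ¬overnight rain) ≈ 0.1387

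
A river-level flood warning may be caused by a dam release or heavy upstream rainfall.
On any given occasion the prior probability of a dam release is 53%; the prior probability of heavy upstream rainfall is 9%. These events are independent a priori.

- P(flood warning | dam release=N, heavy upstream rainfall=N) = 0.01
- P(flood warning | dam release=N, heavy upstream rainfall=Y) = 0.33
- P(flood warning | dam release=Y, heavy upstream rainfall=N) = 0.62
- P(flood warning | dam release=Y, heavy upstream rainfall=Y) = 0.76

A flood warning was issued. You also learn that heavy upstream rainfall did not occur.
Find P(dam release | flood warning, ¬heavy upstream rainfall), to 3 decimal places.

P(flood warning | ¬heavy upstream rainfall) = 0.01·0.47 + 0.62·0.53 = 0.004700 + 0.328600 = 0.333300
Restricting to configurations with dam release present: 0.62·0.53 = 0.328600.
Hence the posterior is 0.328600/0.333300 ≈ 0.986.

P(dam release | flood warning, ¬heavy upstream rainfall) ≈ 0.986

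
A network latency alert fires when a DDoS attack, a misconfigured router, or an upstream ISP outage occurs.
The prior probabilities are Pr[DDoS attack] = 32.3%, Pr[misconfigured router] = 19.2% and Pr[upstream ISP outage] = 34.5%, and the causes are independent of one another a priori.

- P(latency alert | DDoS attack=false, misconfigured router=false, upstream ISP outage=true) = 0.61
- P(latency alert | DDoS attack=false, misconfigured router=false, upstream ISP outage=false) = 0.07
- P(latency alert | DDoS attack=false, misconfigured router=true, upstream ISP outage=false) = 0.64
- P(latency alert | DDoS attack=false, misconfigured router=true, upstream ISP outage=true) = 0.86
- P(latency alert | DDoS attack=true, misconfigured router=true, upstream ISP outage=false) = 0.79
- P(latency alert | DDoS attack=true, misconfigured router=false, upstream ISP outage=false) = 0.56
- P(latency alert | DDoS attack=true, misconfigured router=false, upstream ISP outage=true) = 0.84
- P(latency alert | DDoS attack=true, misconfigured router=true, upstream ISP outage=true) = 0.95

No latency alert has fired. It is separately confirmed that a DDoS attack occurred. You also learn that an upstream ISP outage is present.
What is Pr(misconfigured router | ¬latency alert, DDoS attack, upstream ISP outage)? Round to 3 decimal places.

Numerator (weight on configurations with misconfigured router): 0.05·0.192 = 0.009600
Denominator P(¬latency alert | DDoS attack, upstream ISP outage): 0.16·0.808 + 0.05·0.192 = 0.138880
Posterior = 0.009600 / 0.138880 ≈ 0.069

Pr(misconfigured router | ¬latency alert, DDoS attack, upstream ISP outage) ≈ 0.069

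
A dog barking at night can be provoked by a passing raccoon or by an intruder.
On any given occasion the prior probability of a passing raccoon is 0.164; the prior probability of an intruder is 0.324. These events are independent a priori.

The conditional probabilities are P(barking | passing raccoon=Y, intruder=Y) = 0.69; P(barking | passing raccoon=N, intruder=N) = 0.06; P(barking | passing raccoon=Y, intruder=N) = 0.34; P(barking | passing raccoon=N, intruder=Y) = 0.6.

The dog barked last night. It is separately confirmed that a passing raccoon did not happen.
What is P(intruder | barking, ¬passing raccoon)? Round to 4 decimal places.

Numerator (weight on configurations with intruder): 0.6*0.324 = 0.194400
The normalizing constant is 0.06*0.676 + 0.6*0.324 = 0.234960
Posterior = 0.194400 / 0.234960 ≈ 0.8274

P(intruder | barking, ¬passing raccoon) ≈ 0.8274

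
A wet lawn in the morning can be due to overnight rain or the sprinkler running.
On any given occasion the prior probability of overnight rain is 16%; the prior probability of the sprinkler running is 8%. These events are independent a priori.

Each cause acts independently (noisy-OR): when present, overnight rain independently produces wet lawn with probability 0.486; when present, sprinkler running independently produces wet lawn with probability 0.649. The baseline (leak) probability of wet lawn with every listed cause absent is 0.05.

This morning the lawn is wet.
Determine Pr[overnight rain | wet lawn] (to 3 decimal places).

Pr[overnight rain | wet lawn] ≈ 0.507

Under noisy-OR, P(wet lawn | causes) = 1 − (1−0.05)·∏(1−qᵢ) over the active causes.
P(wet lawn) = 0.05×0.84×0.92 + 0.66655×0.84×0.08 + 0.5117×0.16×0.92 + 0.828607×0.16×0.08 = 0.038640 + 0.044792 + 0.075322 + 0.010606 = 0.169360
The overnight rain-present share is 0.075322 + 0.010606 = 0.085928.
Hence the posterior is 0.085928/0.169360 ≈ 0.507.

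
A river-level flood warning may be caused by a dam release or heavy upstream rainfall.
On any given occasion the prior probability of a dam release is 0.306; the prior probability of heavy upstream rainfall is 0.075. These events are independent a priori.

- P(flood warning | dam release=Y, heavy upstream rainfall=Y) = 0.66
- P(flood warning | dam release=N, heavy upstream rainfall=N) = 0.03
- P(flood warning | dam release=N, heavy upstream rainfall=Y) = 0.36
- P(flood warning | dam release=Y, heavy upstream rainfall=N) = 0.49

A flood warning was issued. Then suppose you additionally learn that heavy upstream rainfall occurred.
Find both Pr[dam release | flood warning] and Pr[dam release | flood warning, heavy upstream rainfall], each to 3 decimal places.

Pr[dam release | flood warning] ≈ 0.802; Pr[dam release | flood warning, heavy upstream rainfall] ≈ 0.447

For the numerator, keep only dam release=true terms: 0.138694 + 0.015147 = 0.153841
Denominator P(flood warning): 0.03*0.694*0.925 + 0.36*0.694*0.075 + 0.49*0.306*0.925 + 0.66*0.306*0.075 = 0.191837
Posterior = 0.153841 / 0.191837 ≈ 0.802

Now condition on the additional information:
For the numerator, keep only dam release=true terms: 0.66×0.306 = 0.201960
The normalizing constant is 0.36×0.694 + 0.66×0.306 = 0.451800
P(dam release | flood warning, heavy upstream rainfall) = 0.201960/0.451800 ≈ 0.447
This is intercausal reasoning (explaining away): once heavy upstream rainfall accounts for the flood warning, dam release becomes less likely.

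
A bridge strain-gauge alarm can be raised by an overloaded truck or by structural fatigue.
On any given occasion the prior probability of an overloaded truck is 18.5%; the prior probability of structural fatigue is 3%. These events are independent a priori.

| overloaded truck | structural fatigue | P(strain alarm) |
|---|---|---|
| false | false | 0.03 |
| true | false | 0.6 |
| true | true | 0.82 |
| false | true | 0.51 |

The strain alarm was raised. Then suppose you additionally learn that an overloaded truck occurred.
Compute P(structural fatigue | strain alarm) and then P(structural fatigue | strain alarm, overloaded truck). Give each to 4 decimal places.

P(strain alarm) = 0.03·0.815·0.97 + 0.51·0.815·0.03 + 0.6·0.185·0.97 + 0.82·0.185·0.03 = 0.023716 + 0.012469 + 0.107670 + 0.004551 = 0.148406
Of this, 0.017020 comes from 0.012469 + 0.004551 (the structural fatigue=true cases).
So P(structural fatigue | strain alarm) = 0.017020/0.148406 ≈ 0.1147.

Now condition on the additional information:
For the numerator, keep only structural fatigue=true terms: 0.82*0.03 = 0.024600
Normalizer over all consistent configurations: 0.6*0.97 + 0.82*0.03 = 0.606600
P(structural fatigue | strain alarm, overloaded truck) = 0.024600/0.606600 ≈ 0.0406

P(structural fatigue | strain alarm) ≈ 0.1147; P(structural fatigue | strain alarm, overloaded truck) ≈ 0.0406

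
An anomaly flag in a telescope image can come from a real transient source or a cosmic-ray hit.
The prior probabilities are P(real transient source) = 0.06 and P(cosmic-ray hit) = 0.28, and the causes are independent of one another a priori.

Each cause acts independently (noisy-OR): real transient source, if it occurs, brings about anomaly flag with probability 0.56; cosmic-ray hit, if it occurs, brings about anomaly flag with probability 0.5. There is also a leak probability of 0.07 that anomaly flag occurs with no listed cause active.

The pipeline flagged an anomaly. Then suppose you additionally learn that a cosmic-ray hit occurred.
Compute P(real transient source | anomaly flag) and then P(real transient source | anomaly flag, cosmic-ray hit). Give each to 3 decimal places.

Under noisy-OR, P(anomaly flag | causes) = 1 − (1−0.07)·∏(1−qᵢ) over the active causes.
For the numerator, keep only real transient source=true terms: 0.025523 + 0.013363 = 0.038886
The normalizing constant is 0.07*0.94*0.72 + 0.535*0.94*0.28 + 0.5908*0.06*0.72 + 0.7954*0.06*0.28 = 0.227074
Posterior = 0.038886 / 0.227074 ≈ 0.171

Now condition on the additional information:
Sum P(anomaly flag|·) weighted by the priors over both values of real transient source:
  P(anomaly flag | cosmic-ray hit) = 0.535·0.94 + 0.7954·0.06
        = 0.502900 + 0.047724 = 0.550624
The terms with real transient source present sum to 0.047724, so
  P(real transient source | anomaly flag, cosmic-ray hit) = 0.047724 / 0.550624 ≈ 0.087
— cosmic-ray hit explains away the evidence for real transient source.

P(real transient source | anomaly flag) ≈ 0.171; P(real transient source | anomaly flag, cosmic-ray hit) ≈ 0.087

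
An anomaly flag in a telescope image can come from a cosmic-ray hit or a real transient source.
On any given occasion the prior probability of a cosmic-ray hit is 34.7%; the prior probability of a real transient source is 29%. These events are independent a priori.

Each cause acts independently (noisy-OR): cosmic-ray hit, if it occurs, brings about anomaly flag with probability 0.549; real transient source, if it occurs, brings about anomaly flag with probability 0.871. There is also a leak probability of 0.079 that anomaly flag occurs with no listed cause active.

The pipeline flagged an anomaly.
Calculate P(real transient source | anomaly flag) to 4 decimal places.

P(real transient source | anomaly flag) ≈ 0.5920

Under noisy-OR, P(anomaly flag | causes) = 1 − (1−0.079)·∏(1−qᵢ) over the active causes.
Sum P(anomaly flag|·) weighted by the priors over the 4 (cosmic-ray hit, real transient source) configurations:
  P(anomaly flag) = 0.079·0.653·0.71 + 0.881191·0.653·0.29 + 0.584629·0.347·0.71 + 0.946417·0.347·0.29
        = 0.036627 + 0.166871 + 0.144035 + 0.095238 = 0.442771
The terms with real transient source present sum to 0.262109, so
  P(real transient source | anomaly flag) = 0.262109 / 0.442771 ≈ 0.5920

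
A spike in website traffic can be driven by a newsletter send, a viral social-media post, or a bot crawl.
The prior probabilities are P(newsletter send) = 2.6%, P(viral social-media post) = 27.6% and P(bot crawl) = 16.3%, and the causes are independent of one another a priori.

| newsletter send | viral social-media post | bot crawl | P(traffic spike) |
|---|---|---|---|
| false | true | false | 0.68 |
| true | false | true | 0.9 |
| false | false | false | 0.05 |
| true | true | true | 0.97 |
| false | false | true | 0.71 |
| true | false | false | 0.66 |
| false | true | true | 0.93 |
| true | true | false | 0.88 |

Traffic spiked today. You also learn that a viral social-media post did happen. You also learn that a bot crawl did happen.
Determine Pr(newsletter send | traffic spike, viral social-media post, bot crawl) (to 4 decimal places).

Pr(newsletter send | traffic spike, viral social-media post, bot crawl) ≈ 0.0271

Numerator (weight on configurations with newsletter send): 0.97*0.026 = 0.025220
Normalizer over all consistent configurations: 0.93*0.974 + 0.97*0.026 = 0.931040
P(newsletter send | traffic spike, viral social-media post, bot crawl) = 0.025220/0.931040 ≈ 0.0271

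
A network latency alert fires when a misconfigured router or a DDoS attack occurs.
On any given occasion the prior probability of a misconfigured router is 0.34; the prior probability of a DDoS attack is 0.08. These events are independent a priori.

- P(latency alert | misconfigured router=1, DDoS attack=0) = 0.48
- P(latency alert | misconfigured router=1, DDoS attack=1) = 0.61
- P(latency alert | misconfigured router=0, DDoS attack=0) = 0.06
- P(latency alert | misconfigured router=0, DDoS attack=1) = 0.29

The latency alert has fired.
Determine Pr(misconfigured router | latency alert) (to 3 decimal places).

Pr(misconfigured router | latency alert) ≈ 0.763

For the numerator, keep only misconfigured router=true terms: 0.150144 + 0.016592 = 0.166736
Denominator P(latency alert): 0.06·0.66·0.92 + 0.29·0.66·0.08 + 0.48·0.34·0.92 + 0.61·0.34·0.08 = 0.218480
P(misconfigured router | latency alert) = 0.166736/0.218480 ≈ 0.763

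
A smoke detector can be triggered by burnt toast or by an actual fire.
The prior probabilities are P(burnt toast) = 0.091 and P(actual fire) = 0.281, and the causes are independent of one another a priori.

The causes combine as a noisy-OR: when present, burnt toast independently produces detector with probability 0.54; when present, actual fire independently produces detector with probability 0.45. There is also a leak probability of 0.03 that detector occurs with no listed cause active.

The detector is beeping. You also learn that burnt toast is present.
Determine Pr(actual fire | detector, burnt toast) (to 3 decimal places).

Under noisy-OR, P(detector | causes) = 1 − (1−0.03)·∏(1−qᵢ) over the active causes.
For the numerator, keep only actual fire=true terms: 0.75459·0.281 = 0.212040
Denominator P(detector | burnt toast): 0.5538·0.719 + 0.75459·0.281 = 0.610222
Posterior = 0.212040 / 0.610222 ≈ 0.347

Pr(actual fire | detector, burnt toast) ≈ 0.347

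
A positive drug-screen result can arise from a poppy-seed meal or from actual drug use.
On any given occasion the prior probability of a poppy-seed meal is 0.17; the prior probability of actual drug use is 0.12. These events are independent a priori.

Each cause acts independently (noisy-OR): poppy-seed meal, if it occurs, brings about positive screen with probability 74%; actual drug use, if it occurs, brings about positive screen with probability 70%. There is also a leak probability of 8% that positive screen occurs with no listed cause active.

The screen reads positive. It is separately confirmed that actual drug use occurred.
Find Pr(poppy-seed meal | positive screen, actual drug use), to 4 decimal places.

Pr(poppy-seed meal | positive screen, actual drug use) ≈ 0.2080

Under noisy-OR, P(positive screen | causes) = 1 − (1−0.08)·∏(1−qᵢ) over the active causes.
For the numerator, keep only poppy-seed meal=true terms: 0.92824*0.17 = 0.157801
Normalizer over all consistent configurations: 0.724*0.83 + 0.92824*0.17 = 0.758721
P(poppy-seed meal | positive screen, actual drug use) = 0.157801/0.758721 ≈ 0.2080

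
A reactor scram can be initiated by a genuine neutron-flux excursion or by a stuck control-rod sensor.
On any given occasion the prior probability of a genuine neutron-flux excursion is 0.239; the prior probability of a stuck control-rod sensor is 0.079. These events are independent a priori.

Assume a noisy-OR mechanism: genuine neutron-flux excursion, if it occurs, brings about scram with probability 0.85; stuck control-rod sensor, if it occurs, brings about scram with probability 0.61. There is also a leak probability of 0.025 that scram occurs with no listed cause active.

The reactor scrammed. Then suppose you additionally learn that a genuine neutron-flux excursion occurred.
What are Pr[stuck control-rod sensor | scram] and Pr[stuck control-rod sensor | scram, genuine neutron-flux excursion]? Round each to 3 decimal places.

Under noisy-OR, P(scram | causes) = 1 − (1−0.025)·∏(1−qᵢ) over the active causes.
P(scram) = 0.025*0.761*0.921 + 0.61975*0.761*0.079 + 0.85375*0.239*0.921 + 0.942963*0.239*0.079 = 0.017522 + 0.037259 + 0.187927 + 0.017804 = 0.260512
Of this, 0.055063 comes from 0.037259 + 0.017804 (the stuck control-rod sensor=true cases).
So P(stuck control-rod sensor | scram) = 0.055063/0.260512 ≈ 0.211.

Now also conditioning on genuine neutron-flux excursion=true:
P(scram | genuine neutron-flux excursion) = 0.85375×0.921 + 0.942963×0.079 = 0.786304 + 0.074494 = 0.860798
The stuck control-rod sensor-present share is 0.942963×0.079 = 0.074494.
Hence the posterior is 0.074494/0.860798 ≈ 0.087.
— genuine neutron-flux excursion explains away the evidence for stuck control-rod sensor.

Pr[stuck control-rod sensor | scram] ≈ 0.211; Pr[stuck control-rod sensor | scram, genuine neutron-flux excursion] ≈ 0.087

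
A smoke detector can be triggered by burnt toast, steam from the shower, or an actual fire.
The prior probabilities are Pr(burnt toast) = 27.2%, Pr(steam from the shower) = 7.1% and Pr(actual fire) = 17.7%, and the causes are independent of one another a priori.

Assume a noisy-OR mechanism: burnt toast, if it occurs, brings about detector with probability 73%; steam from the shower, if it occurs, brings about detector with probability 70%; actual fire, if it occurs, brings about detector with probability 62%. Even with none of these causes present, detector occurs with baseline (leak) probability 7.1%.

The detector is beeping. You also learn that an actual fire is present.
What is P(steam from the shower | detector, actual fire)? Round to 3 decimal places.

P(steam from the shower | detector, actual fire) ≈ 0.089

Under noisy-OR, P(detector | causes) = 1 − (1−0.071)·∏(1−qᵢ) over the active causes.
P(detector | actual fire) = 0.64698*0.728*0.929 + 0.894094*0.728*0.071 + 0.904685*0.272*0.929 + 0.971405*0.272*0.071 = 0.437560 + 0.046214 + 0.228603 + 0.018760 = 0.731137
The steam from the shower-present share is 0.046214 + 0.018760 = 0.064974.
So P(steam from the shower | detector, actual fire) = 0.064974/0.731137 ≈ 0.089.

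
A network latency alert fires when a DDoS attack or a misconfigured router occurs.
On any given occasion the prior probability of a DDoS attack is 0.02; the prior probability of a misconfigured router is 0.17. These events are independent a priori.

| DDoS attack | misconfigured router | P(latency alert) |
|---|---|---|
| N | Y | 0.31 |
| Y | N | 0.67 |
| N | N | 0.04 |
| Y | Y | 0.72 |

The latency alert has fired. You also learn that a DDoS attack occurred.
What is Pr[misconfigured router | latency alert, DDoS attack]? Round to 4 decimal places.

Sum P(latency alert|·) weighted by the priors over both values of misconfigured router:
  P(latency alert | DDoS attack) = 0.67×0.83 + 0.72×0.17
        = 0.556100 + 0.122400 = 0.678500
Configurations with misconfigured router contribute 0.122400, so
  P(misconfigured router | latency alert, DDoS attack) = 0.122400 / 0.678500 ≈ 0.1804

Pr[misconfigured router | latency alert, DDoS attack] ≈ 0.1804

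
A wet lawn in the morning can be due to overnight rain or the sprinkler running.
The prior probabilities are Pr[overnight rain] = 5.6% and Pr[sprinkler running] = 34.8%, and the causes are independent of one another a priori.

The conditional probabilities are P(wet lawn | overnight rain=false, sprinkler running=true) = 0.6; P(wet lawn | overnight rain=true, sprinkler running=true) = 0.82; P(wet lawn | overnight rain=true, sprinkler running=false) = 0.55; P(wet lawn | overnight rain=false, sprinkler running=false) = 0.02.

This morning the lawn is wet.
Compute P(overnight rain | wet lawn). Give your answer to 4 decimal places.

P(overnight rain | wet lawn) ≈ 0.1469

P(wet lawn) = 0.02*0.944*0.652 + 0.6*0.944*0.348 + 0.55*0.056*0.652 + 0.82*0.056*0.348 = 0.012310 + 0.197107 + 0.020082 + 0.015980 = 0.245479
The overnight rain-present share is 0.020082 + 0.015980 = 0.036062.
P(overnight rain | wet lawn) = 0.036062 / 0.245479 ≈ 0.1469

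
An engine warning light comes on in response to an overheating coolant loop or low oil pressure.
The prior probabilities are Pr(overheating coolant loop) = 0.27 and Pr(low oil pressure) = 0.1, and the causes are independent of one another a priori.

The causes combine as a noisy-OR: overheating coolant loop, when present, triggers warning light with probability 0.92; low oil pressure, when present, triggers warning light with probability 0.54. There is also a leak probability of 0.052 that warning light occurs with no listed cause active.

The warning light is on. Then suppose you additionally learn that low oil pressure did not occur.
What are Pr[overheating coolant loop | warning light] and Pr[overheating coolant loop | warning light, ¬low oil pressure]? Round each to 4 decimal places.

Pr[overheating coolant loop | warning light] ≈ 0.7689; Pr[overheating coolant loop | warning light, ¬low oil pressure] ≈ 0.8680

Under noisy-OR, P(warning light | causes) = 1 − (1−0.052)·∏(1−qᵢ) over the active causes.
Sum P(warning light|·) weighted by the priors over the 4 (overheating coolant loop, low oil pressure) configurations:
  P(warning light) = 0.052·0.73·0.9 + 0.56392·0.73·0.1 + 0.92416·0.27·0.9 + 0.965114·0.27·0.1
        = 0.034164 + 0.041166 + 0.224571 + 0.026058 = 0.325959
The terms with overheating coolant loop present sum to 0.250629, so
  P(overheating coolant loop | warning light) = 0.250629 / 0.325959 ≈ 0.7689

Now also conditioning on low oil pressure≠true:
Sum P(warning light|·) weighted by the priors over both values of overheating coolant loop:
  P(warning light | ¬low oil pressure) = 0.052×0.73 + 0.92416×0.27
        = 0.037960 + 0.249523 = 0.287483
Configurations with overheating coolant loop contribute 0.249523, so
  P(overheating coolant loop | warning light, ¬low oil pressure) = 0.249523 / 0.287483 ≈ 0.8680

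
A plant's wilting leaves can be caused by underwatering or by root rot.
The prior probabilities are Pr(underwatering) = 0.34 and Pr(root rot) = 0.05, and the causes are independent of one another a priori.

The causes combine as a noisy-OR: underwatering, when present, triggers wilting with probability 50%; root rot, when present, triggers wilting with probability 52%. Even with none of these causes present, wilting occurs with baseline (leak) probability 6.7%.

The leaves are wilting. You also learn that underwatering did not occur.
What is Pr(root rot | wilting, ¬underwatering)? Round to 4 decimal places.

Under noisy-OR, P(wilting | causes) = 1 − (1−0.067)·∏(1−qᵢ) over the active causes.
For the numerator, keep only root rot=true terms: 0.55216·0.05 = 0.027608
Normalizer over all consistent configurations: 0.067·0.95 + 0.55216·0.05 = 0.091258
P(root rot | wilting, ¬underwatering) = 0.027608/0.091258 ≈ 0.3025

Pr(root rot | wilting, ¬underwatering) ≈ 0.3025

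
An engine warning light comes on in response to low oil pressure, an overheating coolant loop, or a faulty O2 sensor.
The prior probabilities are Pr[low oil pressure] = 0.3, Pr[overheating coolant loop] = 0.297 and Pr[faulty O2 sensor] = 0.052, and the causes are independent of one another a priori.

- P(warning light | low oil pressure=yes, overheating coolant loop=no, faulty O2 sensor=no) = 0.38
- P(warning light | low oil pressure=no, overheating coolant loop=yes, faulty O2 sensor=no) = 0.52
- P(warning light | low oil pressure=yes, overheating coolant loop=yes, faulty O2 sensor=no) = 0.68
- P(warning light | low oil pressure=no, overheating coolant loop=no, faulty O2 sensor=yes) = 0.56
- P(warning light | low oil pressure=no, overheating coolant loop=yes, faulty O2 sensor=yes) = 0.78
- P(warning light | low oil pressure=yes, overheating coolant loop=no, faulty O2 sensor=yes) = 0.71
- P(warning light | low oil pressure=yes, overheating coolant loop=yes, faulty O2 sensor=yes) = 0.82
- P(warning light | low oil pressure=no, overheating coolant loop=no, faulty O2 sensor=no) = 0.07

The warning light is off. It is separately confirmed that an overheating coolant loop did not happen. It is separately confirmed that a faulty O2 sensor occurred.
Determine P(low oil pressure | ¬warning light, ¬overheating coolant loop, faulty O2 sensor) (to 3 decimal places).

P(low oil pressure | ¬warning light, ¬overheating coolant loop, faulty O2 sensor) ≈ 0.220

P(¬warning light | ¬overheating coolant loop, faulty O2 sensor) = 0.44·0.7 + 0.29·0.3 = 0.308000 + 0.087000 = 0.395000
Restricting to configurations with low oil pressure present: 0.29·0.3 = 0.087000.
P(low oil pressure | ¬warning light, ¬overheating coolant loop, faulty O2 sensor) = 0.087000 / 0.395000 ≈ 0.220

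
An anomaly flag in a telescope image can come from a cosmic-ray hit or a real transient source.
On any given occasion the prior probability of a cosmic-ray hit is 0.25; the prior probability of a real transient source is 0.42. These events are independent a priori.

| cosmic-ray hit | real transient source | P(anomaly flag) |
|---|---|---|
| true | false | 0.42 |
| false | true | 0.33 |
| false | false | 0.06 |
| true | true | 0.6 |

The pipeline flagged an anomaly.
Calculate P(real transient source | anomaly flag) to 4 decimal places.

By total probability over the 4 (cosmic-ray hit, real transient source) configurations:
  P(anomaly flag) = 0.06×0.75×0.58 + 0.33×0.75×0.42 + 0.42×0.25×0.58 + 0.6×0.25×0.42
        = 0.026100 + 0.103950 + 0.060900 + 0.063000 = 0.253950
The terms with real transient source present sum to 0.166950, so
  P(real transient source | anomaly flag) = 0.166950 / 0.253950 ≈ 0.6574

P(real transient source | anomaly flag) ≈ 0.6574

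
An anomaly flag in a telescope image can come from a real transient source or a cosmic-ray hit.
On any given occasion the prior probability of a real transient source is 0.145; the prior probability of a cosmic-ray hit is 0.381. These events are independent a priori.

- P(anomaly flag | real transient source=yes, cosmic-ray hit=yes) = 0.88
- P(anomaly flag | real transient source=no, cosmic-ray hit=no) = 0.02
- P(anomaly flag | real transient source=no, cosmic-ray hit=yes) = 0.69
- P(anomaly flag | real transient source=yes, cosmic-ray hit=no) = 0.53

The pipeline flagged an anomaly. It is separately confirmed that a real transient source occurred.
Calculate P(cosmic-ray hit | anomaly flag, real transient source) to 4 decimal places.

P(cosmic-ray hit | anomaly flag, real transient source) ≈ 0.5054

Numerator (weight on configurations with cosmic-ray hit): 0.88·0.381 = 0.335280
Denominator P(anomaly flag | real transient source): 0.53·0.619 + 0.88·0.381 = 0.663350
P(cosmic-ray hit | anomaly flag, real transient source) = 0.335280/0.663350 ≈ 0.5054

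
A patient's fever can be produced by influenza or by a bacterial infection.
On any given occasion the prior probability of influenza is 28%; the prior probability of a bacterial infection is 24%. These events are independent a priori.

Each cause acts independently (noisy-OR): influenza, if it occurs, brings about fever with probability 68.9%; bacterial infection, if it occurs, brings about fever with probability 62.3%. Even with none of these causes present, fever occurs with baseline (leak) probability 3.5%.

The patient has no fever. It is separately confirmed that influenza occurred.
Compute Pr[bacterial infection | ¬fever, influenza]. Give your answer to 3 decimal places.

Under noisy-OR, P(fever | causes) = 1 − (1−0.035)·∏(1−qᵢ) over the active causes.
P(¬fever | influenza) = 0.300115·0.76 + 0.113143·0.24 = 0.228087 + 0.027154 = 0.255241
The bacterial infection-present share is 0.113143·0.24 = 0.027154.
P(bacterial infection | ¬fever, influenza) = 0.027154 / 0.255241 ≈ 0.106

Pr[bacterial infection | ¬fever, influenza] ≈ 0.106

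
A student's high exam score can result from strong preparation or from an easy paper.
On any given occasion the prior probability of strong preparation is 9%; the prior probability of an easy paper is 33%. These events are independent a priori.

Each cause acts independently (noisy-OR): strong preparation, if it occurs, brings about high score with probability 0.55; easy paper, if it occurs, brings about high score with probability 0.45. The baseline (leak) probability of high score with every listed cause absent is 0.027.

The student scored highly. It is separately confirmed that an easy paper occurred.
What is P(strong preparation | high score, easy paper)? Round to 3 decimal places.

P(strong preparation | high score, easy paper) ≈ 0.139

Under noisy-OR, P(high score | causes) = 1 − (1−0.027)·∏(1−qᵢ) over the active causes.
For the numerator, keep only strong preparation=true terms: 0.759182*0.09 = 0.068326
The normalizing constant is 0.46485*0.91 + 0.759182*0.09 = 0.491339
P(strong preparation | high score, easy paper) = 0.068326/0.491339 ≈ 0.139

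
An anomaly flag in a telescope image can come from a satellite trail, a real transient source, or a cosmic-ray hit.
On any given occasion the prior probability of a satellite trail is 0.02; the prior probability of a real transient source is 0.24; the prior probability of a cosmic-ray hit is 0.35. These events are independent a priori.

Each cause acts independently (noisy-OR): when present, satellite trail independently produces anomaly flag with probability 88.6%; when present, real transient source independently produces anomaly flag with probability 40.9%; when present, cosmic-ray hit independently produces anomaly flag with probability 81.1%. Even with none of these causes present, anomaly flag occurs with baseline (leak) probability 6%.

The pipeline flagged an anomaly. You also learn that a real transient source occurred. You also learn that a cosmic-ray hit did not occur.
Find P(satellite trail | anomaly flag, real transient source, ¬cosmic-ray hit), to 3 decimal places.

Under noisy-OR, P(anomaly flag | causes) = 1 − (1−0.06)·∏(1−qᵢ) over the active causes.
P(anomaly flag | real transient source, ¬cosmic-ray hit) = 0.44446·0.98 + 0.936668·0.02 = 0.435571 + 0.018733 = 0.454304
Of this, 0.018733 comes from 0.936668·0.02 (the satellite trail=true cases).
Hence the posterior is 0.018733/0.454304 ≈ 0.041.

P(satellite trail | anomaly flag, real transient source, ¬cosmic-ray hit) ≈ 0.041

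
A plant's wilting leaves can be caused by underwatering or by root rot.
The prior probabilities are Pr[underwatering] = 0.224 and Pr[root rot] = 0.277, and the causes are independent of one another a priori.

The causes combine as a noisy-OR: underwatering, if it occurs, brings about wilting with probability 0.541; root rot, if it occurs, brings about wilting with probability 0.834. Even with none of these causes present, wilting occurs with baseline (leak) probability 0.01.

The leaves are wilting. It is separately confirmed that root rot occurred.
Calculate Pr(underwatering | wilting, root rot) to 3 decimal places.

Under noisy-OR, P(wilting | causes) = 1 − (1−0.01)·∏(1−qᵢ) over the active causes.
P(wilting | root rot) = 0.83566×0.776 + 0.924568×0.224 = 0.648472 + 0.207103 = 0.855575
Of this, 0.207103 comes from 0.924568×0.224 (the underwatering=true cases).
Hence the posterior is 0.207103/0.855575 ≈ 0.242.

Pr(underwatering | wilting, root rot) ≈ 0.242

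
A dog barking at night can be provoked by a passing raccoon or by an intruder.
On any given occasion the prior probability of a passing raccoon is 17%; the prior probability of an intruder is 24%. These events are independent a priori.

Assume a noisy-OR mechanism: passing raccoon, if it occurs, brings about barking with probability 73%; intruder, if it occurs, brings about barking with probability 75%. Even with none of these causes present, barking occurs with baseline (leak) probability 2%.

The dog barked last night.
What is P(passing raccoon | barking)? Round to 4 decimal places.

Under noisy-OR, P(barking | causes) = 1 − (1−0.02)·∏(1−qᵢ) over the active causes.
Enumerate the 4 (passing raccoon, intruder) configurations and weight by the priors:
  P(barking) = 0.02*0.83*0.76 + 0.755*0.83*0.24 + 0.7354*0.17*0.76 + 0.93385*0.17*0.24
        = 0.012616 + 0.150396 + 0.095014 + 0.038101 = 0.296127
Keeping only the passing raccoon-present terms gives 0.133115, so
  P(passing raccoon | barking) = 0.133115 / 0.296127 ≈ 0.4495

P(passing raccoon | barking) ≈ 0.4495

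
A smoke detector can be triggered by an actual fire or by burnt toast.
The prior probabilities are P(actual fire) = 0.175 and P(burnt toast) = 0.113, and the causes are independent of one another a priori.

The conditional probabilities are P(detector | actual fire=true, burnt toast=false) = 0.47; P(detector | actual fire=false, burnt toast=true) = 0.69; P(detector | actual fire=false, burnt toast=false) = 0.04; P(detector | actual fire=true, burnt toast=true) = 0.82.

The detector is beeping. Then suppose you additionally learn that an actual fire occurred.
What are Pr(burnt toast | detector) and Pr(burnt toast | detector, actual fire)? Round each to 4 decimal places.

Numerator (weight on configurations with burnt toast): 0.064325 + 0.016216 = 0.080541
The normalizing constant is 0.04·0.825·0.887 + 0.69·0.825·0.113 + 0.47·0.175·0.887 + 0.82·0.175·0.113 = 0.182768
Posterior = 0.080541 / 0.182768 ≈ 0.4407

Now also conditioning on actual fire=true:
For the numerator, keep only burnt toast=true terms: 0.82·0.113 = 0.092660
The normalizing constant is 0.47·0.887 + 0.82·0.113 = 0.509550
Posterior = 0.092660 / 0.509550 ≈ 0.1818
Conditioning on actual fire lowers the posterior on burnt toast: the classic explaining-away effect in a common-effect structure.

Pr(burnt toast | detector) ≈ 0.4407; Pr(burnt toast | detector, actual fire) ≈ 0.1818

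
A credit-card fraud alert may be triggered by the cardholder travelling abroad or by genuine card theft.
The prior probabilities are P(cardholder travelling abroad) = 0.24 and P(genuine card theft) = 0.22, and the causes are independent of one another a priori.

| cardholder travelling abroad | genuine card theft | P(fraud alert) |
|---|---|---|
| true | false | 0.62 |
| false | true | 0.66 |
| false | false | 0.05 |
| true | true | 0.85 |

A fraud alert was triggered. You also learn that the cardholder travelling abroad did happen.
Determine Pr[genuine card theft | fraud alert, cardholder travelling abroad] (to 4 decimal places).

P(fraud alert | cardholder travelling abroad) = 0.62*0.78 + 0.85*0.22 = 0.483600 + 0.187000 = 0.670600
The genuine card theft-present share is 0.85*0.22 = 0.187000.
So P(genuine card theft | fraud alert, cardholder travelling abroad) = 0.187000/0.670600 ≈ 0.2789.

Pr[genuine card theft | fraud alert, cardholder travelling abroad] ≈ 0.2789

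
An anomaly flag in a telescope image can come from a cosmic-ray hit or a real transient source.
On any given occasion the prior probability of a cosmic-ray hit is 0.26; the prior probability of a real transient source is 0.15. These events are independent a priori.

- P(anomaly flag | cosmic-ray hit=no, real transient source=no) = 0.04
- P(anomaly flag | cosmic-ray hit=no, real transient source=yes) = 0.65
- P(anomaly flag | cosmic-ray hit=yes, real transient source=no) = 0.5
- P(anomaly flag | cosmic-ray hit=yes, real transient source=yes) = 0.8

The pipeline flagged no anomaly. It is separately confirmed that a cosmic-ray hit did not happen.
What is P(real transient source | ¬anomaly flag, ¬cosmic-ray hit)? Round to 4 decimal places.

P(¬anomaly flag | ¬cosmic-ray hit) = 0.96·0.85 + 0.35·0.15 = 0.816000 + 0.052500 = 0.868500
Restricting to configurations with real transient source present: 0.35·0.15 = 0.052500.
So P(real transient source | ¬anomaly flag, ¬cosmic-ray hit) = 0.052500/0.868500 ≈ 0.0604.

P(real transient source | ¬anomaly flag, ¬cosmic-ray hit) ≈ 0.0604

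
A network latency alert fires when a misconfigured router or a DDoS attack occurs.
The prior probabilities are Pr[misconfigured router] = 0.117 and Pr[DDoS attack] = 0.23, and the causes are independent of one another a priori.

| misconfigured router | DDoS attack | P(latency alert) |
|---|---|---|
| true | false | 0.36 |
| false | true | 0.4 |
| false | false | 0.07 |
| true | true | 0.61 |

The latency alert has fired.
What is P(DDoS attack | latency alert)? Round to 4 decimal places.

P(DDoS attack | latency alert) ≈ 0.5496

Numerator (weight on configurations with DDoS attack): 0.081236 + 0.016415 = 0.097651
Denominator P(latency alert): 0.07×0.883×0.77 + 0.4×0.883×0.23 + 0.36×0.117×0.77 + 0.61×0.117×0.23 = 0.177677
P(DDoS attack | latency alert) = 0.097651/0.177677 ≈ 0.5496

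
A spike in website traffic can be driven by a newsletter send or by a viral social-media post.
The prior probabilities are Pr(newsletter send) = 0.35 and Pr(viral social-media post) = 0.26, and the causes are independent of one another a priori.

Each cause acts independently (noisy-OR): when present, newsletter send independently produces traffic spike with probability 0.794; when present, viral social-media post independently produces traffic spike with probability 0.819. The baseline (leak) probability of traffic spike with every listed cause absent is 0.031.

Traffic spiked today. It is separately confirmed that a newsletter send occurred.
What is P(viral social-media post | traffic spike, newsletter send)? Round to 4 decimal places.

P(viral social-media post | traffic spike, newsletter send) ≈ 0.2973

Under noisy-OR, P(traffic spike | causes) = 1 − (1−0.031)·∏(1−qᵢ) over the active causes.
P(traffic spike | newsletter send) = 0.800386*0.74 + 0.96387*0.26 = 0.592286 + 0.250606 = 0.842892
The viral social-media post-present share is 0.96387*0.26 = 0.250606.
Hence the posterior is 0.250606/0.842892 ≈ 0.2973.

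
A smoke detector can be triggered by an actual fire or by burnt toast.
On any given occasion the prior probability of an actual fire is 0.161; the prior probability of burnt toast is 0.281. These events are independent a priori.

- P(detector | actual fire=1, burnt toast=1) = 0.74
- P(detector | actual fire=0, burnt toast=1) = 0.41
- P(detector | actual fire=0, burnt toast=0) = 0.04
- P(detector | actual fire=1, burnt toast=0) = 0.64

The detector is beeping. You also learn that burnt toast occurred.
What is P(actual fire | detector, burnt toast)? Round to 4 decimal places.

P(actual fire | detector, burnt toast) ≈ 0.2572

Weight on actual fire=true, given the evidence: 0.74·0.161 = 0.119140
Denominator P(detector | burnt toast): 0.41·0.839 + 0.74·0.161 = 0.463130
P(actual fire | detector, burnt toast) = 0.119140/0.463130 ≈ 0.2572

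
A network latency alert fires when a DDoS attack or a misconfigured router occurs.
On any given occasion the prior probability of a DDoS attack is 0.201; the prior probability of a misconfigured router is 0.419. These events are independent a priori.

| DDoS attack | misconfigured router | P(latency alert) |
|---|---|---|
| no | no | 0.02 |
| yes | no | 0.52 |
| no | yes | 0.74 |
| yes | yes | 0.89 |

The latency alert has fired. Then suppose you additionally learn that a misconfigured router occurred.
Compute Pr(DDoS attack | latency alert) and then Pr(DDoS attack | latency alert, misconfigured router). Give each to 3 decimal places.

Pr(DDoS attack | latency alert) ≈ 0.346; Pr(DDoS attack | latency alert, misconfigured router) ≈ 0.232

P(latency alert) = 0.02·0.799·0.581 + 0.74·0.799·0.419 + 0.52·0.201·0.581 + 0.89·0.201·0.419 = 0.009284 + 0.247738 + 0.060726 + 0.074955 = 0.392703
Restricting to configurations with DDoS attack present: 0.060726 + 0.074955 = 0.135681.
So P(DDoS attack | latency alert) = 0.135681/0.392703 ≈ 0.346.

With the extra evidence:
Weight on DDoS attack=true, given the evidence: 0.89·0.201 = 0.178890
Normalizer over all consistent configurations: 0.74·0.799 + 0.89·0.201 = 0.770150
Posterior = 0.178890 / 0.770150 ≈ 0.232
— misconfigured router explains away the evidence for DDoS attack.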